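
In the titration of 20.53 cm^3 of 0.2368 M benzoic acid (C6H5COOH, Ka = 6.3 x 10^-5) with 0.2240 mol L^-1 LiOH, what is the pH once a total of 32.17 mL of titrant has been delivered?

n(acid) = 0.2368 x 0.02053 = 0.004862 mol; n(LiOH) added = 0.2240 x 0.03217 = 0.007206 mol.
Base is in excess by 0.007206 - 0.004862 = 0.002345 mol in a total volume of 0.05270 L.
[OH^-] = 0.002345/0.05270 = 0.04449 M, so pOH = 1.35 and pH = 14.00 - 1.35 = 12.65.

12.65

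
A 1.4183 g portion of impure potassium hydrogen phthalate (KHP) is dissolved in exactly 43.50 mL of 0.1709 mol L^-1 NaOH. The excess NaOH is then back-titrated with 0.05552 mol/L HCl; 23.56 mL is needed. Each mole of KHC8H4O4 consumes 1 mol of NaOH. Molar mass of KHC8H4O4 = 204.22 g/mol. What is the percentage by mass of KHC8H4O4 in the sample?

Total n(NaOH) added = 0.1709 x 0.04350 = 0.007434 mol.
n(HCl) used = 0.05552 x 0.02356 = 0.001308 mol, which equals the excess n(NaOH).
So n(NaOH) consumed by the sample = 0.007434 - 0.001308 = 0.006126 mol.
n(KHC8H4O4) = 0.006126 / 1 = 0.006126 mol.
mass KHC8H4O4 = 0.006126 x 204.22 = 1.251 g, so %KHC8H4O4 = 1.251/1.4183 x 100 = 88.2%.

88.2%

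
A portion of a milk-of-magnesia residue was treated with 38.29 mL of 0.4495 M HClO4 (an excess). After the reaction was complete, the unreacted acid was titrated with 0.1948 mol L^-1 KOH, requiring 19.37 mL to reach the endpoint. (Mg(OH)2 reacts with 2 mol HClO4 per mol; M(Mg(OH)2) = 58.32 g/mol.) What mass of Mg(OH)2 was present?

0.392 g

Total n(HClO4) added = 0.4495 x 0.03829 = 0.01721 mol.
n(KOH) used = 0.1948 x 0.01937 = 0.003773 mol, which equals the excess n(HClO4).
So n(HClO4) consumed by the sample = 0.01721 - 0.003773 = 0.01344 mol.
n(Mg(OH)2) = 0.01344 / 2 = 0.006719 mol.
mass = 0.006719 mol x 58.32 g/mol = 0.392 g.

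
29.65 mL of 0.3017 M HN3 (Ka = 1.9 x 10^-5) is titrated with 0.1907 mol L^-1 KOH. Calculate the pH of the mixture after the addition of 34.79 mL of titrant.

Initial n(HN3) = 0.3017 x 0.02965 = 0.008945 mol.
n(KOH) added = 0.1907 x 0.03479 = 0.006634 mol, converting that many moles of HN3 to N3-.
Remaining n(HN3) = 0.002311 mol; n(N3-) = 0.006634 mol.
By Henderson-Hasselbalch, pH = pKa + log([A^-]/[HA]) = 4.72 + log(0.006634/0.002311) = 4.72 + (+0.46) = 5.18.

5.18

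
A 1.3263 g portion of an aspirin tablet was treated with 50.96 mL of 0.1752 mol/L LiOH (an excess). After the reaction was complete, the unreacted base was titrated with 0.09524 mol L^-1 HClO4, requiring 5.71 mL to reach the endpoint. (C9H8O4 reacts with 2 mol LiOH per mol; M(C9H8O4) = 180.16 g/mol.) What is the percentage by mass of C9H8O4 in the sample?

56.9%

Total n(LiOH) added = 0.1752 x 0.05096 = 0.008928 mol.
n(HClO4) used = 0.09524 x 0.005710 = 0.0005438 mol, which equals the excess n(LiOH).
So n(LiOH) consumed by the sample = 0.008928 - 0.0005438 = 0.008384 mol.
n(C9H8O4) = 0.008384 / 2 = 0.004192 mol.
mass C9H8O4 = 0.004192 x 180.16 = 0.7553 g, so %C9H8O4 = 0.7553/1.3263 x 100 = 56.9%.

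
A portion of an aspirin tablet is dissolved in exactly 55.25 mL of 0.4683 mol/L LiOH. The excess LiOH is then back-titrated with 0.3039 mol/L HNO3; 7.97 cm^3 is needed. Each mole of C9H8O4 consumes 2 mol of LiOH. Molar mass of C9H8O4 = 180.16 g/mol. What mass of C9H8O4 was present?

2.11 g

Total n(LiOH) added = 0.4683 x 0.05525 = 0.02587 mol.
n(HNO3) used = 0.3039 x 0.007970 = 0.002422 mol, which equals the excess n(LiOH).
So n(LiOH) consumed by the sample = 0.02587 - 0.002422 = 0.02345 mol.
n(C9H8O4) = 0.02345 / 2 = 0.01173 mol.
mass = 0.01173 mol x 180.16 g/mol = 2.11 g.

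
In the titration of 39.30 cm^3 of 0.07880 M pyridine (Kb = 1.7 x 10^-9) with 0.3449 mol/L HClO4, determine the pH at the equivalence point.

3.21

n(C5H5N) = 0.07880 x 0.03930 = 0.003097 mol; V(HClO4) at equivalence = 0.003097/0.3449 = 0.008979 L.
At equivalence the base is fully converted to C5H5NH+; total volume = 0.04828 L, so [C5H5NH+] = 0.003097/0.04828 = 0.06414 M.
Ka(C5H5NH+) = Kw/Kb = 1.0e-14 / 1.7 x 10^-9 = 5.88e-6.
[H^+] = sqrt(Ka x [C5H5NH+]) = sqrt(5.88e-6 x 0.06414) = 0.000614 M.
pH = -log(0.000614) = 3.21.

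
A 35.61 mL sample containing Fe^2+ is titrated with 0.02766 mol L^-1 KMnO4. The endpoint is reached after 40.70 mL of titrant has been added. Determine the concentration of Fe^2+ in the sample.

0.158 M

n(KMnO4) = 0.02766 x 0.04070 = 0.001126 mol.
From the balanced equation, 1 mol KMnO4 reacts with 5 mol Fe^2+, so n(Fe^2+) = 0.001126 x 5/1 = 0.005629 mol.
[Fe^2+] = 0.005629 / 0.03561 L = 0.158 M.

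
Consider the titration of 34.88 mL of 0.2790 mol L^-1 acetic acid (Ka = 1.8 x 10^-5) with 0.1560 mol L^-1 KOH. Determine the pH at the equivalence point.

n(CH3COOH) = 0.2790 x 0.03488 = 0.009732 mol; V(KOH) at equivalence = 0.009732/0.1560 = 0.06238 L.
At equivalence all the acid is converted to CH3COO-; total volume = 0.03488 + 0.06238 = 0.09726 L, so [CH3COO-] = 0.009732/0.09726 = 0.1001 M.
Kb = Kw/Ka = 1.0e-14 / 1.8 x 10^-5 = 5.56e-10.
[OH^-] = sqrt(Kb x [CH3COO-]) = sqrt(5.56e-10 x 0.1001) = 7.46e-6 M.
pOH = 5.13, so pH = 14.00 - 5.13 = 8.87.

8.87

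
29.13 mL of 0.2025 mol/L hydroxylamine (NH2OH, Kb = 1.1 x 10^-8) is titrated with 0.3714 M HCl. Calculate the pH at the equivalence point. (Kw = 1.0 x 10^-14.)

n(NH2OH) = 0.2025 x 0.02913 = 0.005899 mol; V(HCl) at equivalence = 0.005899/0.3714 = 0.01588 L.
At equivalence the base is fully converted to NH3OH+; total volume = 0.04501 L, so [NH3OH+] = 0.005899/0.04501 = 0.1310 M.
Ka(NH3OH+) = Kw/Kb = 1.0e-14 / 1.1 x 10^-8 = 9.09e-7.
[H^+] = sqrt(Ka x [NH3OH+]) = sqrt(9.09e-7 x 0.1310) = 0.000345 M.
pH = -log(0.000345) = 3.46.

3.46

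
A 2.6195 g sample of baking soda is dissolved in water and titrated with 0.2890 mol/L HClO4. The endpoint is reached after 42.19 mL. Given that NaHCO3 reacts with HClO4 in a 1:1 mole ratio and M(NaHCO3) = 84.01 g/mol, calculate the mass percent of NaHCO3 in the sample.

n(HClO4) = 0.2890 x 0.04219 = 0.01219 mol.
n(NaHCO3) = 0.01219 / 1 = 0.01219 mol.
mass of NaHCO3 = 0.01219 x 84.01 = 1.024 g.
% purity = 1.024 / 2.6195 x 100 = 39.1%.

39.1%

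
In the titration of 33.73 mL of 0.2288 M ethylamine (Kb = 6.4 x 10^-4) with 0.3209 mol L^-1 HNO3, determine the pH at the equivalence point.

n(C2H5NH2) = 0.2288 x 0.03373 = 0.007717 mol; V(HNO3) at equivalence = 0.007717/0.3209 = 0.02405 L.
At equivalence the base is fully converted to C2H5NH3+; total volume = 0.05778 L, so [C2H5NH3+] = 0.007717/0.05778 = 0.1336 M.
Ka(C2H5NH3+) = Kw/Kb = 1.0e-14 / 6.4 x 10^-4 = 1.56e-11.
[H^+] = sqrt(Ka x [C2H5NH3+]) = sqrt(1.56e-11 x 0.1336) = 1.44e-6 M.
pH = -log(1.44e-6) = 5.84.

5.84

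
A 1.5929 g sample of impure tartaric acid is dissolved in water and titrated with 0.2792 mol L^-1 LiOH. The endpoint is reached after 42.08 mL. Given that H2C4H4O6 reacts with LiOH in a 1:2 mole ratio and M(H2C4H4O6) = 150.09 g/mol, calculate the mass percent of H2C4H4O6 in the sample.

n(LiOH) = 0.2792 x 0.04208 = 0.01175 mol.
n(H2C4H4O6) = 0.01175 / 2 = 0.005874 mol.
mass of H2C4H4O6 = 0.005874 x 150.09 = 0.8817 g.
% purity = 0.8817 / 1.5929 x 100 = 55.4%.

55.4%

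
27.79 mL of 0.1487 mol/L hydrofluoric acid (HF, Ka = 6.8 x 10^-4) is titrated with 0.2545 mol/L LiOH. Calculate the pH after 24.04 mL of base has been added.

12.58

n(acid) = 0.1487 x 0.02779 = 0.004132 mol; n(LiOH) added = 0.2545 x 0.02404 = 0.006118 mol.
Base is in excess by 0.006118 - 0.004132 = 0.001986 mol in a total volume of 0.05183 L.
[OH^-] = 0.001986/0.05183 = 0.03831 M, so pOH = 1.42 and pH = 14.00 - 1.42 = 12.58.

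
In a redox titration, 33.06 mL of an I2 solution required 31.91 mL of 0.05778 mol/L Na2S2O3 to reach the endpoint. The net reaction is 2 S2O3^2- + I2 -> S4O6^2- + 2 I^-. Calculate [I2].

n(Na2S2O3) = 0.05778 x 0.03191 = 0.001844 mol.
From the balanced equation, 2 mol Na2S2O3 reacts with 1 mol I2, so n(I2) = 0.001844 x 1/2 = 0.0009219 mol.
[I2] = 0.0009219 / 0.03306 L = 0.0279 M.

0.0279 M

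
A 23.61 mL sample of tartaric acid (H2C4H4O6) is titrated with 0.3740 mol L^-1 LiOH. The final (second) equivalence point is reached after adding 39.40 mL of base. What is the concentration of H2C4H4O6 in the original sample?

0.312 M

n(LiOH) = 0.3740 x 0.03940 = 0.01474 mol.
At the final (second) equivalence point, 2 mol OH^- react per mol H2C4H4O6, so n(H2C4H4O6) = 0.01474 / 2 = 0.007368 mol.
[H2C4H4O6] = 0.007368 / 0.02361 L = 0.312 M.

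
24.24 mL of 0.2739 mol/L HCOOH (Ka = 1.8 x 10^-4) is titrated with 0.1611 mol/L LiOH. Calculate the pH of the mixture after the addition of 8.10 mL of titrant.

3.13

Initial n(HCOOH) = 0.2739 x 0.02424 = 0.006639 mol.
n(LiOH) added = 0.1611 x 0.008100 = 0.001305 mol, converting that many moles of HCOOH to HCOO-.
Remaining n(HCOOH) = 0.005334 mol; n(HCOO-) = 0.001305 mol.
By Henderson-Hasselbalch, pH = pKa + log([A^-]/[HA]) = 3.74 + log(0.001305/0.005334) = 3.74 + (-0.61) = 3.13.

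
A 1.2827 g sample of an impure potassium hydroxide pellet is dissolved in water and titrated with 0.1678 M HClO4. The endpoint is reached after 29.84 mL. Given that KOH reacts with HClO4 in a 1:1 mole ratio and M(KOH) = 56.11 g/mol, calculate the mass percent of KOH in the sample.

21.9%

n(HClO4) = 0.1678 x 0.02984 = 0.005007 mol.
n(KOH) = 0.005007 / 1 = 0.005007 mol.
mass of KOH = 0.005007 x 56.11 = 0.2810 g.
% purity = 0.2810 / 1.2827 x 100 = 21.9%.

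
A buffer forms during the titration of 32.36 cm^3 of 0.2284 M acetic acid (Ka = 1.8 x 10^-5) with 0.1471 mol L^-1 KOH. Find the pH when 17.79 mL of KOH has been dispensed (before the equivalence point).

Initial n(CH3COOH) = 0.2284 x 0.03236 = 0.007391 mol.
n(KOH) added = 0.1471 x 0.01779 = 0.002617 mol, converting that many moles of CH3COOH to CH3COO-.
Remaining n(CH3COOH) = 0.004774 mol; n(CH3COO-) = 0.002617 mol.
By Henderson-Hasselbalch, pH = pKa + log([A^-]/[HA]) = 4.74 + log(0.002617/0.004774) = 4.74 + (-0.26) = 4.48.

4.48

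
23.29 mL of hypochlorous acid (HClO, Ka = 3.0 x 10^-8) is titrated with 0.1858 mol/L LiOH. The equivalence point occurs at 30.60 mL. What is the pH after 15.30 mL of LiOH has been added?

15.30 mL is exactly half the equivalence volume (30.60/2), i.e. the half-equivalence point.
There, n(HA) = n(A^-), so pH = pKa = -log(3.0 x 10^-8) = 7.52.

7.52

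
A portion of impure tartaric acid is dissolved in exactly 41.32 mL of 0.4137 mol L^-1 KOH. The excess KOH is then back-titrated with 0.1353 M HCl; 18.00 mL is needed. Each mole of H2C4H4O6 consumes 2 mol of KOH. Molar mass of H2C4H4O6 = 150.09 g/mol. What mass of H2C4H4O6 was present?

Total n(KOH) added = 0.4137 x 0.04132 = 0.01709 mol.
n(HCl) used = 0.1353 x 0.01800 = 0.002435 mol, which equals the excess n(KOH).
So n(KOH) consumed by the sample = 0.01709 - 0.002435 = 0.01466 mol.
n(H2C4H4O6) = 0.01466 / 2 = 0.007329 mol.
mass = 0.007329 mol x 150.09 g/mol = 1.10 g.

1.10 g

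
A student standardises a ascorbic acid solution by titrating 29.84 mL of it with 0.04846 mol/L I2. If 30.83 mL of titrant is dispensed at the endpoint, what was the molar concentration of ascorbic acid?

0.0501 M

n(I2) = 0.04846 x 0.03083 = 0.001494 mol.
From the balanced equation, 1 mol I2 reacts with 1 mol ascorbic acid, so n(ascorbic acid) = 0.001494 x 1/1 = 0.001494 mol.
[ascorbic acid] = 0.001494 / 0.02984 L = 0.0501 M.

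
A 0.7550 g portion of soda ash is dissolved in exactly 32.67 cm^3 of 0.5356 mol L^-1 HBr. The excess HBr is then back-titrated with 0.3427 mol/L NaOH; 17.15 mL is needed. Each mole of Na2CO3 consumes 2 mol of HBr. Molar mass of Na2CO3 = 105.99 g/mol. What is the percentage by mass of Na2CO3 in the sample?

Total n(HBr) added = 0.5356 x 0.03267 = 0.01750 mol.
n(NaOH) used = 0.3427 x 0.01715 = 0.005877 mol, which equals the excess n(HBr).
So n(HBr) consumed by the sample = 0.01750 - 0.005877 = 0.01162 mol.
n(Na2CO3) = 0.01162 / 2 = 0.005810 mol.
mass Na2CO3 = 0.005810 x 105.99 = 0.6158 g, so %Na2CO3 = 0.6158/0.7550 x 100 = 81.6%.

81.6%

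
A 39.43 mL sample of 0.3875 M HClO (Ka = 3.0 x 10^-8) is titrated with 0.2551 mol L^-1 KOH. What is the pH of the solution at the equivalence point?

10.35

n(HClO) = 0.3875 x 0.03943 = 0.01528 mol; V(KOH) at equivalence = 0.01528/0.2551 = 0.05989 L.
At equivalence all the acid is converted to ClO-; total volume = 0.03943 + 0.05989 = 0.09932 L, so [ClO-] = 0.01528/0.09932 = 0.1538 M.
Kb = Kw/Ka = 1.0e-14 / 3.0 x 10^-8 = 3.33e-7.
[OH^-] = sqrt(Kb x [ClO-]) = sqrt(3.33e-7 x 0.1538) = 0.000226 M.
pOH = 3.65, so pH = 14.00 - 3.65 = 10.35.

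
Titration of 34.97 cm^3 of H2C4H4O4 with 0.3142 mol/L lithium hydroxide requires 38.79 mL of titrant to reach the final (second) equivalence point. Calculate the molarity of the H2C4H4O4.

n(LiOH) = 0.3142 x 0.03879 = 0.01219 mol.
At the final (second) equivalence point, 2 mol OH^- react per mol H2C4H4O4, so n(H2C4H4O4) = 0.01219 / 2 = 0.006094 mol.
[H2C4H4O4] = 0.006094 / 0.03497 L = 0.174 M.

0.174 M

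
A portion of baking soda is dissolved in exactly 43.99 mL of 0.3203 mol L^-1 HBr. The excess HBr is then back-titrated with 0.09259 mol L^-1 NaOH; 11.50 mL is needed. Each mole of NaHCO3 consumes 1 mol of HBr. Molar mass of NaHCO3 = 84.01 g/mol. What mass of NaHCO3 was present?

1.09 g

Total n(HBr) added = 0.3203 x 0.04399 = 0.01409 mol.
n(NaOH) used = 0.09259 x 0.01150 = 0.001065 mol, which equals the excess n(HBr).
So n(HBr) consumed by the sample = 0.01409 - 0.001065 = 0.01303 mol.
n(NaHCO3) = 0.01303 / 1 = 0.01303 mol.
mass = 0.01303 mol x 84.01 g/mol = 1.09 g.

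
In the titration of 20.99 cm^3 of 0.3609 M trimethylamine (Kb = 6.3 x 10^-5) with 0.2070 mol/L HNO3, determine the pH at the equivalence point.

n((CH3)3N) = 0.3609 x 0.02099 = 0.007575 mol; V(HNO3) at equivalence = 0.007575/0.2070 = 0.03660 L.
At equivalence the base is fully converted to (CH3)3NH+; total volume = 0.05759 L, so [(CH3)3NH+] = 0.007575/0.05759 = 0.1315 M.
Ka((CH3)3NH+) = Kw/Kb = 1.0e-14 / 6.3 x 10^-5 = 1.59e-10.
[H^+] = sqrt(Ka x [(CH3)3NH+]) = sqrt(1.59e-10 x 0.1315) = 4.57e-6 M.
pH = -log(4.57e-6) = 5.34.

5.34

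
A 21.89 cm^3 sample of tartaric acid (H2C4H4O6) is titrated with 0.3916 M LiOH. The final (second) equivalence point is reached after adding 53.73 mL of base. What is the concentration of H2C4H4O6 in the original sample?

0.481 M

n(LiOH) = 0.3916 x 0.05373 = 0.02104 mol.
At the final (second) equivalence point, 2 mol OH^- react per mol H2C4H4O6, so n(H2C4H4O6) = 0.02104 / 2 = 0.01052 mol.
[H2C4H4O6] = 0.01052 / 0.02189 L = 0.481 M.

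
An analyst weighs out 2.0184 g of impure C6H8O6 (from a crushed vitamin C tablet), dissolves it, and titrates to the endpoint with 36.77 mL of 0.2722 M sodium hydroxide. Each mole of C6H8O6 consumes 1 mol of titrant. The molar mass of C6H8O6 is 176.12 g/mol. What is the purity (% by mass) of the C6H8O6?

87.3%

n(NaOH) = 0.2722 x 0.03677 = 0.01001 mol.
n(C6H8O6) = 0.01001 / 1 = 0.01001 mol.
mass of C6H8O6 = 0.01001 x 176.12 = 1.763 g.
% purity = 1.763 / 2.0184 x 100 = 87.3%.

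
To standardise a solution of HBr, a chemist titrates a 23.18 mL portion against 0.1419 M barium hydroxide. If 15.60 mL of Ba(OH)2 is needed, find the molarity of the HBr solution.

n(Ba(OH)2) delivered = 0.1419 x 0.01560 = 0.002214 mol.
The reaction is 2 HBr + 1 Ba(OH)2, so n(HBr) = 0.002214 x 2/1 = 0.004427 mol.
[HBr] = 0.004427 mol / 0.02318 L = 0.191 M.

0.191 M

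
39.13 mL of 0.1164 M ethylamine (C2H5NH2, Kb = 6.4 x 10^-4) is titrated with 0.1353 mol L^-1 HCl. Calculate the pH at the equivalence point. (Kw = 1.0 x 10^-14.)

n(C2H5NH2) = 0.1164 x 0.03913 = 0.004555 mol; V(HCl) at equivalence = 0.004555/0.1353 = 0.03366 L.
At equivalence the base is fully converted to C2H5NH3+; total volume = 0.07279 L, so [C2H5NH3+] = 0.004555/0.07279 = 0.06257 M.
Ka(C2H5NH3+) = Kw/Kb = 1.0e-14 / 6.4 x 10^-4 = 1.56e-11.
[H^+] = sqrt(Ka x [C2H5NH3+]) = sqrt(1.56e-11 x 0.06257) = 9.89e-7 M.
pH = -log(9.89e-7) = 6.00.

6.00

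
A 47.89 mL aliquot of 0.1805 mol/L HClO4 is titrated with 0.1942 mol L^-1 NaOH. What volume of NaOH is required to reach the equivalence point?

44.5 mL

n(HClO4) = 0.1805 mol/L x 0.04789 L = 0.008644 mol.
At equivalence n(NaOH) = n(HClO4) = 0.008644 mol.
V(NaOH) = 0.008644 / 0.1942 = 0.04451 L = 44.5 mL.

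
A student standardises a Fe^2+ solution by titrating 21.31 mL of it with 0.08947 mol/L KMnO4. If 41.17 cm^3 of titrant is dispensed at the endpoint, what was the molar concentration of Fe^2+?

0.864 M

n(KMnO4) = 0.08947 x 0.04117 = 0.003683 mol.
From the balanced equation, 1 mol KMnO4 reacts with 5 mol Fe^2+, so n(Fe^2+) = 0.003683 x 5/1 = 0.01842 mol.
[Fe^2+] = 0.01842 / 0.02131 L = 0.864 M.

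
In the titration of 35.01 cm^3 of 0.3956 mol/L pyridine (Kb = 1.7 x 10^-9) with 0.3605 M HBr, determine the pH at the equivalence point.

2.98

n(C5H5N) = 0.3956 x 0.03501 = 0.01385 mol; V(HBr) at equivalence = 0.01385/0.3605 = 0.03842 L.
At equivalence the base is fully converted to C5H5NH+; total volume = 0.07343 L, so [C5H5NH+] = 0.01385/0.07343 = 0.1886 M.
Ka(C5H5NH+) = Kw/Kb = 1.0e-14 / 1.7 x 10^-9 = 5.88e-6.
[H^+] = sqrt(Ka x [C5H5NH+]) = sqrt(5.88e-6 x 0.1886) = 0.00105 M.
pH = -log(0.00105) = 2.98.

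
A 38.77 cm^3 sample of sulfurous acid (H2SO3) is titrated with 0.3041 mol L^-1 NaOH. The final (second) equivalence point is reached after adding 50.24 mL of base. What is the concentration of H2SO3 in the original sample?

0.197 M

n(NaOH) = 0.3041 x 0.05024 = 0.01528 mol.
At the final (second) equivalence point, 2 mol OH^- react per mol H2SO3, so n(H2SO3) = 0.01528 / 2 = 0.007639 mol.
[H2SO3] = 0.007639 / 0.03877 L = 0.197 M.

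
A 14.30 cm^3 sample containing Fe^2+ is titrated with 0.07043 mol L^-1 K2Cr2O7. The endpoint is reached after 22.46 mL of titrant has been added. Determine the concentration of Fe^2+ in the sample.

0.664 M

n(K2Cr2O7) = 0.07043 x 0.02246 = 0.001582 mol.
From the balanced equation, 1 mol K2Cr2O7 reacts with 6 mol Fe^2+, so n(Fe^2+) = 0.001582 x 6/1 = 0.009491 mol.
[Fe^2+] = 0.009491 / 0.01430 L = 0.664 M.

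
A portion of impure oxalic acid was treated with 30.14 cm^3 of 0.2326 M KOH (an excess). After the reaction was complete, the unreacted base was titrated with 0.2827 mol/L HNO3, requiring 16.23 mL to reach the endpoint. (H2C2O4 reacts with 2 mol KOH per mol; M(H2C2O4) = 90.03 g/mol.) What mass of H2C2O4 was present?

Total n(KOH) added = 0.2326 x 0.03014 = 0.007011 mol.
n(HNO3) used = 0.2827 x 0.01623 = 0.004588 mol, which equals the excess n(KOH).
So n(KOH) consumed by the sample = 0.007011 - 0.004588 = 0.002422 mol.
n(H2C2O4) = 0.002422 / 2 = 0.001211 mol.
mass = 0.001211 mol x 90.03 g/mol = 0.109 g.

0.109 g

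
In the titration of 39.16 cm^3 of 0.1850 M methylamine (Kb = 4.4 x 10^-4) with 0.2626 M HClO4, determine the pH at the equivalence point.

5.80

n(CH3NH2) = 0.1850 x 0.03916 = 0.007245 mol; V(HClO4) at equivalence = 0.007245/0.2626 = 0.02759 L.
At equivalence the base is fully converted to CH3NH3+; total volume = 0.06675 L, so [CH3NH3+] = 0.007245/0.06675 = 0.1085 M.
Ka(CH3NH3+) = Kw/Kb = 1.0e-14 / 4.4 x 10^-4 = 2.27e-11.
[H^+] = sqrt(Ka x [CH3NH3+]) = sqrt(2.27e-11 x 0.1085) = 1.57e-6 M.
pH = -log(1.57e-6) = 5.80.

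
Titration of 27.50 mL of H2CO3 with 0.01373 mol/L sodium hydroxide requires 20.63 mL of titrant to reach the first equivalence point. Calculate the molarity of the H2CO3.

0.0103 M

n(NaOH) = 0.01373 x 0.02063 = 0.0002832 mol.
At the first equivalence point, 1 mol OH^- react per mol H2CO3, so n(H2CO3) = 0.0002832 / 1 = 0.0002832 mol.
[H2CO3] = 0.0002832 / 0.02750 L = 0.0103 M.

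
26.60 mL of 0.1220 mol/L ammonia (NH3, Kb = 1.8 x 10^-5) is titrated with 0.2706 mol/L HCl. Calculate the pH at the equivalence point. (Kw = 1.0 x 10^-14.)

n(NH3) = 0.1220 x 0.02660 = 0.003245 mol; V(HCl) at equivalence = 0.003245/0.2706 = 0.01199 L.
At equivalence the base is fully converted to NH4+; total volume = 0.03859 L, so [NH4+] = 0.003245/0.03859 = 0.08409 M.
Ka(NH4+) = Kw/Kb = 1.0e-14 / 1.8 x 10^-5 = 5.56e-10.
[H^+] = sqrt(Ka x [NH4+]) = sqrt(5.56e-10 x 0.08409) = 6.83e-6 M.
pH = -log(6.83e-6) = 5.17.

5.17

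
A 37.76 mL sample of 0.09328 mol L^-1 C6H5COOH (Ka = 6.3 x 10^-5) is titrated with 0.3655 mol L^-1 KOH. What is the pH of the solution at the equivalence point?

8.54

n(C6H5COOH) = 0.09328 x 0.03776 = 0.003522 mol; V(KOH) at equivalence = 0.003522/0.3655 = 0.009637 L.
At equivalence all the acid is converted to C6H5COO-; total volume = 0.03776 + 0.009637 = 0.04740 L, so [C6H5COO-] = 0.003522/0.04740 = 0.07431 M.
Kb = Kw/Ka = 1.0e-14 / 6.3 x 10^-5 = 1.59e-10.
[OH^-] = sqrt(Kb x [C6H5COO-]) = sqrt(1.59e-10 x 0.07431) = 3.43e-6 M.
pOH = 5.46, so pH = 14.00 - 5.46 = 8.54.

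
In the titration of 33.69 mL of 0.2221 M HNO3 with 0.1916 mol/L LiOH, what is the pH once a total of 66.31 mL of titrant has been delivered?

n(acid) = 0.2221 x 0.03369 = 0.007483 mol; n(LiOH) added = 0.1916 x 0.06631 = 0.01270 mol.
Base is in excess by 0.01270 - 0.007483 = 0.005222 mol in a total volume of 0.1000 L.
[OH^-] = 0.005222/0.1000 = 0.05222 M, so pOH = 1.28 and pH = 14.00 - 1.28 = 12.72.

12.72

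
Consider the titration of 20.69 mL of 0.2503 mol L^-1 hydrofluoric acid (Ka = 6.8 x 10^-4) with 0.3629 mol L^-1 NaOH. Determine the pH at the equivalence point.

n(HF) = 0.2503 x 0.02069 = 0.005179 mol; V(NaOH) at equivalence = 0.005179/0.3629 = 0.01427 L.
At equivalence all the acid is converted to F-; total volume = 0.02069 + 0.01427 = 0.03496 L, so [F-] = 0.005179/0.03496 = 0.1481 M.
Kb = Kw/Ka = 1.0e-14 / 6.8 x 10^-4 = 1.47e-11.
[OH^-] = sqrt(Kb x [F-]) = sqrt(1.47e-11 x 0.1481) = 1.48e-6 M.
pOH = 5.83, so pH = 14.00 - 5.83 = 8.17.

8.17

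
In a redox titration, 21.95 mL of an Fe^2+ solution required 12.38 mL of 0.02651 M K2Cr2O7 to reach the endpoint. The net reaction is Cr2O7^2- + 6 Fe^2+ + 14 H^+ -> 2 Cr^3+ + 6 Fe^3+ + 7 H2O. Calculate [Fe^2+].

0.0897 M

n(K2Cr2O7) = 0.02651 x 0.01238 = 0.0003282 mol.
From the balanced equation, 1 mol K2Cr2O7 reacts with 6 mol Fe^2+, so n(Fe^2+) = 0.0003282 x 6/1 = 0.001969 mol.
[Fe^2+] = 0.001969 / 0.02195 L = 0.0897 M.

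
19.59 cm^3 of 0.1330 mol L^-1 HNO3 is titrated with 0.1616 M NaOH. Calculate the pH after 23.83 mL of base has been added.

n(acid) = 0.1330 x 0.01959 = 0.002605 mol; n(NaOH) added = 0.1616 x 0.02383 = 0.003851 mol.
Base is in excess by 0.003851 - 0.002605 = 0.001245 mol in a total volume of 0.04342 L.
[OH^-] = 0.001245/0.04342 = 0.02868 M, so pOH = 1.54 and pH = 14.00 - 1.54 = 12.46.

12.46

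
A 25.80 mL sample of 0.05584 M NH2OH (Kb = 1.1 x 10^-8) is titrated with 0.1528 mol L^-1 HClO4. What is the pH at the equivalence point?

n(NH2OH) = 0.05584 x 0.02580 = 0.001441 mol; V(HClO4) at equivalence = 0.001441/0.1528 = 0.009428 L.
At equivalence the base is fully converted to NH3OH+; total volume = 0.03523 L, so [NH3OH+] = 0.001441/0.03523 = 0.04090 M.
Ka(NH3OH+) = Kw/Kb = 1.0e-14 / 1.1 x 10^-8 = 9.09e-7.
[H^+] = sqrt(Ka x [NH3OH+]) = sqrt(9.09e-7 x 0.04090) = 0.000193 M.
pH = -log(0.000193) = 3.71.

3.71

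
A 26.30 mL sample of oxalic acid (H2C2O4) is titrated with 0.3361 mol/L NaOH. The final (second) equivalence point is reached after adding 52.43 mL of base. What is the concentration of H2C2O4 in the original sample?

n(NaOH) = 0.3361 x 0.05243 = 0.01762 mol.
At the final (second) equivalence point, 2 mol OH^- react per mol H2C2O4, so n(H2C2O4) = 0.01762 / 2 = 0.008811 mol.
[H2C2O4] = 0.008811 / 0.02630 L = 0.335 M.

0.335 M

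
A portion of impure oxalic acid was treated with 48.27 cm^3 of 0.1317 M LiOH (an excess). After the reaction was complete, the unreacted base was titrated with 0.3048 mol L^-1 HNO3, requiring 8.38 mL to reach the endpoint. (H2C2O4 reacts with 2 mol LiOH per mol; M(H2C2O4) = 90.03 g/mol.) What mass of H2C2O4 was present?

Total n(LiOH) added = 0.1317 x 0.04827 = 0.006357 mol.
n(HNO3) used = 0.3048 x 0.008380 = 0.002554 mol, which equals the excess n(LiOH).
So n(LiOH) consumed by the sample = 0.006357 - 0.002554 = 0.003803 mol.
n(H2C2O4) = 0.003803 / 2 = 0.001901 mol.
mass = 0.001901 mol x 90.03 g/mol = 0.171 g.

0.171 g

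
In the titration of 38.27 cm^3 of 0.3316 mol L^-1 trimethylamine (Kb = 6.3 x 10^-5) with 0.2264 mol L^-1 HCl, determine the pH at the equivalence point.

5.34

n((CH3)3N) = 0.3316 x 0.03827 = 0.01269 mol; V(HCl) at equivalence = 0.01269/0.2264 = 0.05605 L.
At equivalence the base is fully converted to (CH3)3NH+; total volume = 0.09432 L, so [(CH3)3NH+] = 0.01269/0.09432 = 0.1345 M.
Ka((CH3)3NH+) = Kw/Kb = 1.0e-14 / 6.3 x 10^-5 = 1.59e-10.
[H^+] = sqrt(Ka x [(CH3)3NH+]) = sqrt(1.59e-10 x 0.1345) = 4.62e-6 M.
pH = -log(4.62e-6) = 5.34.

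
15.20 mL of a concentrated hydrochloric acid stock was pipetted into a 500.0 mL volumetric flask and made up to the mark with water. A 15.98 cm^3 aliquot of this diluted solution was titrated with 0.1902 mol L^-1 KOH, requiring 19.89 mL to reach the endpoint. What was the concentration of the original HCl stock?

7.79 M

n(KOH) = 0.1902 x 0.01989 = 0.003783 mol.
n(HCl) in the aliquot = 0.003783 mol.
[diluted HCl] = 0.003783 / 0.01598 = 0.2367 M.
Dilution factor = 500.0/15.20 = 32.89, so [stock] = 0.2367 x 32.89 = 7.79 M.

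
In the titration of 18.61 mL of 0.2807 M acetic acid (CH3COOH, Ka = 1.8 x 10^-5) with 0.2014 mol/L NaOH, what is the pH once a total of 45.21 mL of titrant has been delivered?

n(acid) = 0.2807 x 0.01861 = 0.005224 mol; n(NaOH) added = 0.2014 x 0.04521 = 0.009105 mol.
Base is in excess by 0.009105 - 0.005224 = 0.003881 mol in a total volume of 0.06382 L.
[OH^-] = 0.003881/0.06382 = 0.06082 M, so pOH = 1.22 and pH = 14.00 - 1.22 = 12.78.

12.78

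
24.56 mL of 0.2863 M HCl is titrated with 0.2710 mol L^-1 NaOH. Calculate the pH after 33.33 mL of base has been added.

n(acid) = 0.2863 x 0.02456 = 0.007032 mol; n(NaOH) added = 0.2710 x 0.03333 = 0.009032 mol.
Base is in excess by 0.009032 - 0.007032 = 0.002001 mol in a total volume of 0.05789 L.
[OH^-] = 0.002001/0.05789 = 0.03456 M, so pOH = 1.46 and pH = 14.00 - 1.46 = 12.54.

12.54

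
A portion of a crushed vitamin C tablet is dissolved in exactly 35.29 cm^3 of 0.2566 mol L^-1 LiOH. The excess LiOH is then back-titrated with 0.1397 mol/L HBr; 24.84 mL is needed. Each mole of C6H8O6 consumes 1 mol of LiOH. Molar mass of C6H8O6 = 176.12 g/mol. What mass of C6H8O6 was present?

Total n(LiOH) added = 0.2566 x 0.03529 = 0.009055 mol.
n(HBr) used = 0.1397 x 0.02484 = 0.003470 mol, which equals the excess n(LiOH).
So n(LiOH) consumed by the sample = 0.009055 - 0.003470 = 0.005585 mol.
n(C6H8O6) = 0.005585 / 1 = 0.005585 mol.
mass = 0.005585 mol x 176.12 g/mol = 0.984 g.

0.984 g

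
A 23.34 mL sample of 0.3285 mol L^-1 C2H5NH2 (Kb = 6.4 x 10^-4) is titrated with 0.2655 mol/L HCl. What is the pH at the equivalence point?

n(C2H5NH2) = 0.3285 x 0.02334 = 0.007667 mol; V(HCl) at equivalence = 0.007667/0.2655 = 0.02888 L.
At equivalence the base is fully converted to C2H5NH3+; total volume = 0.05222 L, so [C2H5NH3+] = 0.007667/0.05222 = 0.1468 M.
Ka(C2H5NH3+) = Kw/Kb = 1.0e-14 / 6.4 x 10^-4 = 1.56e-11.
[H^+] = sqrt(Ka x [C2H5NH3+]) = sqrt(1.56e-11 x 0.1468) = 1.51e-6 M.
pH = -log(1.51e-6) = 5.82.

5.82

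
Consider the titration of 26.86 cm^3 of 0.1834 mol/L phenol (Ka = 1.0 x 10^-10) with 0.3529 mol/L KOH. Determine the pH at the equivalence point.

n(C6H5OH) = 0.1834 x 0.02686 = 0.004926 mol; V(KOH) at equivalence = 0.004926/0.3529 = 0.01396 L.
At equivalence all the acid is converted to C6H5O-; total volume = 0.02686 + 0.01396 = 0.04082 L, so [C6H5O-] = 0.004926/0.04082 = 0.1207 M.
Kb = Kw/Ka = 1.0e-14 / 1.0 x 10^-10 = 0.000100.
[OH^-] = sqrt(Kb x [C6H5O-]) = sqrt(0.000100 x 0.1207) = 0.00347 M.
pOH = 2.46, so pH = 14.00 - 2.46 = 11.54.

11.54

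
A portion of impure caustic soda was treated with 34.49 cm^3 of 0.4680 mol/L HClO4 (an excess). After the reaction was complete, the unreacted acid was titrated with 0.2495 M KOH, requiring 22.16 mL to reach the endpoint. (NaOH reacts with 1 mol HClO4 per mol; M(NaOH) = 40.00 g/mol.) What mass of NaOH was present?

Total n(HClO4) added = 0.4680 x 0.03449 = 0.01614 mol.
n(KOH) used = 0.2495 x 0.02216 = 0.005529 mol, which equals the excess n(HClO4).
So n(HClO4) consumed by the sample = 0.01614 - 0.005529 = 0.01061 mol.
n(NaOH) = 0.01061 / 1 = 0.01061 mol.
mass = 0.01061 mol x 40.00 g/mol = 0.424 g.

0.424 g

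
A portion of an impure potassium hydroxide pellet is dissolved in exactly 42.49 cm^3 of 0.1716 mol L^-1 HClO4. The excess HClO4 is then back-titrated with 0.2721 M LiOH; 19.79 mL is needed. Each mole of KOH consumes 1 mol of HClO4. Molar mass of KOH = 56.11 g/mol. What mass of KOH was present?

0.107 g

Total n(HClO4) added = 0.1716 x 0.04249 = 0.007291 mol.
n(LiOH) used = 0.2721 x 0.01979 = 0.005385 mol, which equals the excess n(HClO4).
So n(HClO4) consumed by the sample = 0.007291 - 0.005385 = 0.001906 mol.
n(KOH) = 0.001906 / 1 = 0.001906 mol.
mass = 0.001906 mol x 56.11 g/mol = 0.107 g.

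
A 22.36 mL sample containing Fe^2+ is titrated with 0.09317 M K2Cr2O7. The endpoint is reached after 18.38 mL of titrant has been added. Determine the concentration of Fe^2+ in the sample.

0.460 M

n(K2Cr2O7) = 0.09317 x 0.01838 = 0.001712 mol.
From the balanced equation, 1 mol K2Cr2O7 reacts with 6 mol Fe^2+, so n(Fe^2+) = 0.001712 x 6/1 = 0.01027 mol.
[Fe^2+] = 0.01027 / 0.02236 L = 0.460 M.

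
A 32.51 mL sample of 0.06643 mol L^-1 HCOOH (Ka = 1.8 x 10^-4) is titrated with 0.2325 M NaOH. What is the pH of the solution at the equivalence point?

n(HCOOH) = 0.06643 x 0.03251 = 0.002160 mol; V(NaOH) at equivalence = 0.002160/0.2325 = 0.009289 L.
At equivalence all the acid is converted to HCOO-; total volume = 0.03251 + 0.009289 = 0.04180 L, so [HCOO-] = 0.002160/0.04180 = 0.05167 M.
Kb = Kw/Ka = 1.0e-14 / 1.8 x 10^-4 = 5.56e-11.
[OH^-] = sqrt(Kb x [HCOO-]) = sqrt(5.56e-11 x 0.05167) = 1.69e-6 M.
pOH = 5.77, so pH = 14.00 - 5.77 = 8.23.

8.23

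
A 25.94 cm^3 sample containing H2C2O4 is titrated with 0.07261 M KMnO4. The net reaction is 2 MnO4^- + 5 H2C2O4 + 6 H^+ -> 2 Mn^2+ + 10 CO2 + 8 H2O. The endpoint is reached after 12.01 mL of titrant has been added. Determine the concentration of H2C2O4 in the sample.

n(KMnO4) = 0.07261 x 0.01201 = 0.0008720 mol.
From the balanced equation, 2 mol KMnO4 reacts with 5 mol H2C2O4, so n(H2C2O4) = 0.0008720 x 5/2 = 0.002180 mol.
[H2C2O4] = 0.002180 / 0.02594 L = 0.0840 M.

0.0840 M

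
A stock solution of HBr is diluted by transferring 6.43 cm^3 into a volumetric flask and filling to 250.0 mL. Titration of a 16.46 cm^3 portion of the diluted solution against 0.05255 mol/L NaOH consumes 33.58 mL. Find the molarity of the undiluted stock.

n(NaOH) = 0.05255 x 0.03358 = 0.001765 mol.
n(HBr) in the aliquot = 0.001765 mol.
[diluted HBr] = 0.001765 / 0.01646 = 0.1072 M.
Dilution factor = 250.0/6.430 = 38.88, so [stock] = 0.1072 x 38.88 = 4.17 M.

4.17 M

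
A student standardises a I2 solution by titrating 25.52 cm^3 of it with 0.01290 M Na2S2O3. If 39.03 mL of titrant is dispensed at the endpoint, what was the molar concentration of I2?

0.00986 M

n(Na2S2O3) = 0.01290 x 0.03903 = 0.0005035 mol.
From the balanced equation, 2 mol Na2S2O3 reacts with 1 mol I2, so n(I2) = 0.0005035 x 1/2 = 0.0002517 mol.
[I2] = 0.0002517 / 0.02552 L = 0.00986 M.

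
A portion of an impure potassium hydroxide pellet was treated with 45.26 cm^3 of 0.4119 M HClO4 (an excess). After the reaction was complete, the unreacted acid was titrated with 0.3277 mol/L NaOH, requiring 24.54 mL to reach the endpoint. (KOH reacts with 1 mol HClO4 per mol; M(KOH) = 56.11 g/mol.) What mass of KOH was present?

0.595 g

Total n(HClO4) added = 0.4119 x 0.04526 = 0.01864 mol.
n(NaOH) used = 0.3277 x 0.02454 = 0.008042 mol, which equals the excess n(HClO4).
So n(HClO4) consumed by the sample = 0.01864 - 0.008042 = 0.01060 mol.
n(KOH) = 0.01060 / 1 = 0.01060 mol.
mass = 0.01060 mol x 56.11 g/mol = 0.595 g.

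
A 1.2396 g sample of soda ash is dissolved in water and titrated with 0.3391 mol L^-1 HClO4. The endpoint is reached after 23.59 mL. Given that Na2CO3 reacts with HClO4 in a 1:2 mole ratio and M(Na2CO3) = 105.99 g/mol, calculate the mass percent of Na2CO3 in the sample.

n(HClO4) = 0.3391 x 0.02359 = 0.007999 mol.
n(Na2CO3) = 0.007999 / 2 = 0.004000 mol.
mass of Na2CO3 = 0.004000 x 105.99 = 0.4239 g.
% purity = 0.4239 / 1.2396 x 100 = 34.2%.

34.2%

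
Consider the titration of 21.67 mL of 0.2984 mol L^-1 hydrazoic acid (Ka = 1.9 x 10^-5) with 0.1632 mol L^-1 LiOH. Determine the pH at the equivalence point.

8.87

n(HN3) = 0.2984 x 0.02167 = 0.006466 mol; V(LiOH) at equivalence = 0.006466/0.1632 = 0.03962 L.
At equivalence all the acid is converted to N3-; total volume = 0.02167 + 0.03962 = 0.06129 L, so [N3-] = 0.006466/0.06129 = 0.1055 M.
Kb = Kw/Ka = 1.0e-14 / 1.9 x 10^-5 = 5.26e-10.
[OH^-] = sqrt(Kb x [N3-]) = sqrt(5.26e-10 x 0.1055) = 7.45e-6 M.
pOH = 5.13, so pH = 14.00 - 5.13 = 8.87.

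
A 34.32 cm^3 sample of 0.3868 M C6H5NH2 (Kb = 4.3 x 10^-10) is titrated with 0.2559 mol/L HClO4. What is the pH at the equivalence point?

n(C6H5NH2) = 0.3868 x 0.03432 = 0.01327 mol; V(HClO4) at equivalence = 0.01327/0.2559 = 0.05188 L.
At equivalence the base is fully converted to C6H5NH3+; total volume = 0.08620 L, so [C6H5NH3+] = 0.01327/0.08620 = 0.1540 M.
Ka(C6H5NH3+) = Kw/Kb = 1.0e-14 / 4.3 x 10^-10 = 2.33e-5.
[H^+] = sqrt(Ka x [C6H5NH3+]) = sqrt(2.33e-5 x 0.1540) = 0.00189 M.
pH = -log(0.00189) = 2.72.

2.72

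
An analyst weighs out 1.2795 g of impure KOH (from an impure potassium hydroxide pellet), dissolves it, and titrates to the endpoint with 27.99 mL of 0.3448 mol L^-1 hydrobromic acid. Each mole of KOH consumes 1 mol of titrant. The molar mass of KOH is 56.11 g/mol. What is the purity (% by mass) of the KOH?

42.3%

n(HBr) = 0.3448 x 0.02799 = 0.009651 mol.
n(KOH) = 0.009651 / 1 = 0.009651 mol.
mass of KOH = 0.009651 x 56.11 = 0.5415 g.
% purity = 0.5415 / 1.2795 x 100 = 42.3%.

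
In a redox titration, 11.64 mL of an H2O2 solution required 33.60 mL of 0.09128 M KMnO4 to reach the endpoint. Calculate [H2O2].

n(KMnO4) = 0.09128 x 0.03360 = 0.003067 mol.
From the balanced equation, 2 mol KMnO4 reacts with 5 mol H2O2, so n(H2O2) = 0.003067 x 5/2 = 0.007668 mol.
[H2O2] = 0.007668 / 0.01164 L = 0.659 M.

0.659 M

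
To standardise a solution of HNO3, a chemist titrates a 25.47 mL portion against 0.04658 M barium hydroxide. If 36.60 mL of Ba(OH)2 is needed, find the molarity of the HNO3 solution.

0.134 M

n(Ba(OH)2) delivered = 0.04658 x 0.03660 = 0.001705 mol.
The reaction is 2 HNO3 + 1 Ba(OH)2, so n(HNO3) = 0.001705 x 2/1 = 0.003410 mol.
[HNO3] = 0.003410 mol / 0.02547 L = 0.134 M.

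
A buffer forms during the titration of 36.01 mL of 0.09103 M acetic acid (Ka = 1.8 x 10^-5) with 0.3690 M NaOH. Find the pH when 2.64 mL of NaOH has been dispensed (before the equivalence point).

4.37

Initial n(CH3COOH) = 0.09103 x 0.03601 = 0.003278 mol.
n(NaOH) added = 0.3690 x 0.002640 = 0.0009742 mol, converting that many moles of CH3COOH to CH3COO-.
Remaining n(CH3COOH) = 0.002304 mol; n(CH3COO-) = 0.0009742 mol.
By Henderson-Hasselbalch, pH = pKa + log([A^-]/[HA]) = 4.74 + log(0.0009742/0.002304) = 4.74 + (-0.37) = 4.37.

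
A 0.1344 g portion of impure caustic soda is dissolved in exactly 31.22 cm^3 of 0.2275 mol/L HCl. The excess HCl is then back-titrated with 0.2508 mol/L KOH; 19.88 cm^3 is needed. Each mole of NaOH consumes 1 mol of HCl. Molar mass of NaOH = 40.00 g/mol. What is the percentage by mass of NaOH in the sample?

Total n(HCl) added = 0.2275 x 0.03122 = 0.007103 mol.
n(KOH) used = 0.2508 x 0.01988 = 0.004986 mol, which equals the excess n(HCl).
So n(HCl) consumed by the sample = 0.007103 - 0.004986 = 0.002117 mol.
n(NaOH) = 0.002117 / 1 = 0.002117 mol.
mass NaOH = 0.002117 x 40.00 = 0.08467 g, so %NaOH = 0.08467/0.1344 x 100 = 63.0%.

63.0%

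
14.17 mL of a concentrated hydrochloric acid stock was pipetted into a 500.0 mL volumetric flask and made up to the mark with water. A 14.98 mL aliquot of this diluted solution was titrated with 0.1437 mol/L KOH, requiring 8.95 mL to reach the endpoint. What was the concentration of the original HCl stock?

n(KOH) = 0.1437 x 0.008950 = 0.001286 mol.
n(HCl) in the aliquot = 0.001286 mol.
[diluted HCl] = 0.001286 / 0.01498 = 0.08586 M.
Dilution factor = 500.0/14.17 = 35.29, so [stock] = 0.08586 x 35.29 = 3.03 M.

3.03 M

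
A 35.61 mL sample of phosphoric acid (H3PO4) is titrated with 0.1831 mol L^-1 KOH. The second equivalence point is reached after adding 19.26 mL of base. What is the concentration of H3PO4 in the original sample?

0.0495 M

n(KOH) = 0.1831 x 0.01926 = 0.003527 mol.
At the second equivalence point, 2 mol OH^- react per mol H3PO4, so n(H3PO4) = 0.003527 / 2 = 0.001763 mol.
[H3PO4] = 0.001763 / 0.03561 L = 0.0495 M.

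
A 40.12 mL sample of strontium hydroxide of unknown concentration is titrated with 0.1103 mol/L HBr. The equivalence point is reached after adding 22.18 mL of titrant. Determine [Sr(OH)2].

n(HBr) delivered = 0.1103 x 0.02218 = 0.002446 mol.
The reaction is 1 Sr(OH)2 + 2 HBr, so n(Sr(OH)2) = 0.002446 x 1/2 = 0.001223 mol.
[Sr(OH)2] = 0.001223 mol / 0.04012 L = 0.0305 M.

0.0305 M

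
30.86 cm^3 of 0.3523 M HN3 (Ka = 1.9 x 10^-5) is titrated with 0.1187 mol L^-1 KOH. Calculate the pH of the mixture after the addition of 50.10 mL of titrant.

4.80

Initial n(HN3) = 0.3523 x 0.03086 = 0.01087 mol.
n(KOH) added = 0.1187 x 0.05010 = 0.005947 mol, converting that many moles of HN3 to N3-.
Remaining n(HN3) = 0.004925 mol; n(N3-) = 0.005947 mol.
By Henderson-Hasselbalch, pH = pKa + log([A^-]/[HA]) = 4.72 + log(0.005947/0.004925) = 4.72 + (+0.08) = 4.80.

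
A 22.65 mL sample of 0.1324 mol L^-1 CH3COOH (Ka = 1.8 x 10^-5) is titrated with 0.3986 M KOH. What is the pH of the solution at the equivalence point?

n(CH3COOH) = 0.1324 x 0.02265 = 0.002999 mol; V(KOH) at equivalence = 0.002999/0.3986 = 0.007523 L.
At equivalence all the acid is converted to CH3COO-; total volume = 0.02265 + 0.007523 = 0.03017 L, so [CH3COO-] = 0.002999/0.03017 = 0.09939 M.
Kb = Kw/Ka = 1.0e-14 / 1.8 x 10^-5 = 5.56e-10.
[OH^-] = sqrt(Kb x [CH3COO-]) = sqrt(5.56e-10 x 0.09939) = 7.43e-6 M.
pOH = 5.13, so pH = 14.00 - 5.13 = 8.87.

8.87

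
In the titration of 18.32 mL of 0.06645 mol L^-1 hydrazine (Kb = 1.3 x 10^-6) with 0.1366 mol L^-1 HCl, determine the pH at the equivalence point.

n(N2H4) = 0.06645 x 0.01832 = 0.001217 mol; V(HCl) at equivalence = 0.001217/0.1366 = 0.008912 L.
At equivalence the base is fully converted to N2H5+; total volume = 0.02723 L, so [N2H5+] = 0.001217/0.02723 = 0.04470 M.
Ka(N2H5+) = Kw/Kb = 1.0e-14 / 1.3 x 10^-6 = 7.69e-9.
[H^+] = sqrt(Ka x [N2H5+]) = sqrt(7.69e-9 x 0.04470) = 1.85e-5 M.
pH = -log(1.85e-5) = 4.73.

4.73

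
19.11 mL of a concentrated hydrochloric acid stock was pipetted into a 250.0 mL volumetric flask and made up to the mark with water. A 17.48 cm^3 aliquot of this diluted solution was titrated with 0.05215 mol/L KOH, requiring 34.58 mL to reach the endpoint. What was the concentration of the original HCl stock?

1.35 M

n(KOH) = 0.05215 x 0.03458 = 0.001803 mol.
n(HCl) in the aliquot = 0.001803 mol.
[diluted HCl] = 0.001803 / 0.01748 = 0.1032 M.
Dilution factor = 250.0/19.11 = 13.08, so [stock] = 0.1032 x 13.08 = 1.35 M.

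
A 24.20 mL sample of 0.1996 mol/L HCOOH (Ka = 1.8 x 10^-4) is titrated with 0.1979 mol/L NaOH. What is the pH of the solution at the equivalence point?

8.37

n(HCOOH) = 0.1996 x 0.02420 = 0.004830 mol; V(NaOH) at equivalence = 0.004830/0.1979 = 0.02441 L.
At equivalence all the acid is converted to HCOO-; total volume = 0.02420 + 0.02441 = 0.04861 L, so [HCOO-] = 0.004830/0.04861 = 0.09937 M.
Kb = Kw/Ka = 1.0e-14 / 1.8 x 10^-4 = 5.56e-11.
[OH^-] = sqrt(Kb x [HCOO-]) = sqrt(5.56e-11 x 0.09937) = 2.35e-6 M.
pOH = 5.63, so pH = 14.00 - 5.63 = 8.37.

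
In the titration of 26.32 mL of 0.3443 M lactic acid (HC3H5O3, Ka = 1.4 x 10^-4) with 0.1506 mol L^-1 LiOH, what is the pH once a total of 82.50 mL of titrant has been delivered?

n(acid) = 0.3443 x 0.02632 = 0.009062 mol; n(LiOH) added = 0.1506 x 0.08250 = 0.01242 mol.
Base is in excess by 0.01242 - 0.009062 = 0.003363 mol in a total volume of 0.1088 L.
[OH^-] = 0.003363/0.1088 = 0.03090 M, so pOH = 1.51 and pH = 14.00 - 1.51 = 12.49.

12.49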